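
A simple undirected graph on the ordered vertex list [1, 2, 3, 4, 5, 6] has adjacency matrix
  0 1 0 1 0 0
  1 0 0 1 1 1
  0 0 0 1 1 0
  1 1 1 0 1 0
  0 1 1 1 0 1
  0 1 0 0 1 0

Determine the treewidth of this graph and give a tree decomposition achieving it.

Treewidth 2.
One such decomposition:
Bags: B1 = {2, 5, 6}  B2 = {2, 4, 5}  B3 = {3, 4, 5}  B4 = {1, 2, 4}
Tree: B1–B2, B2–B3, B2–B4

Every bag has size at most 3, so the width is 3 − 1 = 2 and tw(G) ≤ 2. Conversely, {1, 2, 4} is a clique of size 3, and the vertices of any clique must share a bag in every tree decomposition; so some bag has ≥ 3 vertices and tw(G) ≥ 2. Hence tw(G) = 2 exactly.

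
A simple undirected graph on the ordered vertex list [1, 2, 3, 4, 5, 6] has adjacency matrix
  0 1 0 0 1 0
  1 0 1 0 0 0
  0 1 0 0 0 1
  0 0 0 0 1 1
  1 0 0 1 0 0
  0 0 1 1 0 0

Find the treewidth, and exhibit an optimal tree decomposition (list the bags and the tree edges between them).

Treewidth 2.
Bags: B1 = {3, 4, 6}  B2 = {3, 4, 5}  B3 = {1, 3, 5}  B4 = {1, 2, 3}
Tree: B1–B2, B2–B3, B3–B4

The largest bag has 3 vertices, giving width 2; this decomposition certifies tw(G) ≤ 2. The edges 3–6–4–5–1–2–3 form a cycle, so G is not a tree and its treewidth is at least 2. Therefore the treewidth is 2.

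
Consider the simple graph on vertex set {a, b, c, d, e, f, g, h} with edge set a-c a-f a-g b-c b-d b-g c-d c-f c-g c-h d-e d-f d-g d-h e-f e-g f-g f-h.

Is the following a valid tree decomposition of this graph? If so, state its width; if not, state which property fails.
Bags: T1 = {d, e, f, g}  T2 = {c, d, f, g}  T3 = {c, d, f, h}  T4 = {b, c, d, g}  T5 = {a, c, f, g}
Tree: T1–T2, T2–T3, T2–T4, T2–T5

Yes; width 3.

Every vertex of G appears in some bag (union = {a, b, c, d, e, f, g, h}); every edge is covered by a bag; and for each vertex v the set of bags containing v is connected in the bag tree. The decomposition is therefore valid. The largest bag has 4 vertices, so the width is 3.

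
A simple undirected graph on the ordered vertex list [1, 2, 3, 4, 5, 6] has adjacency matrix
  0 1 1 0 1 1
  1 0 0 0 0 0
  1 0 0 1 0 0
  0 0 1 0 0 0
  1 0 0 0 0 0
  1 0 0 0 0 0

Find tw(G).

1

A width-1 tree decomposition is:
Bags: B1 = {1, 3}  B2 = {1, 2}  B3 = {1, 6}  B4 = {3, 4}  B5 = {1, 5}
Tree: B1–B2, B1–B3, B1–B4, B3–B5
Each bag holds 2 vertices, so the decomposition has width 1, which upper-bounds the treewidth. Any graph with an edge has treewidth ≥ 1, and G has the edge 1–3. Therefore the treewidth is 1.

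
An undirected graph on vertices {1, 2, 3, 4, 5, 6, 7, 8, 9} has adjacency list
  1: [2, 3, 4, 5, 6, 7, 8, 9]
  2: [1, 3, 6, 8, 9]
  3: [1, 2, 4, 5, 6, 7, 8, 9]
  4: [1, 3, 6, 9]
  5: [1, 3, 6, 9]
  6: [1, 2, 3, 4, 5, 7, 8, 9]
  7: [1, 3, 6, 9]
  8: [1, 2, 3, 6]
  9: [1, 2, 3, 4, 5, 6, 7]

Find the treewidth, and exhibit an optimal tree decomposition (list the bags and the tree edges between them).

Each bag holds 5 vertices, so the decomposition has width 4, which upper-bounds the treewidth. For the lower bound, the 5 vertices {1, 2, 3, 6, 8} are pairwise adjacent, and any tree decomposition puts a clique entirely inside one bag — forcing width ≥ 4. Therefore the treewidth is 4.

Treewidth 4.
One such decomposition:
Bags: B1 = {1, 3, 6, 7, 9}  B2 = {1, 2, 3, 6, 9}  B3 = {1, 3, 4, 6, 9}  B4 = {1, 3, 5, 6, 9}  B5 = {1, 2, 3, 6, 8}
Tree: B1–B2, B1–B3, B3–B4, B2–B5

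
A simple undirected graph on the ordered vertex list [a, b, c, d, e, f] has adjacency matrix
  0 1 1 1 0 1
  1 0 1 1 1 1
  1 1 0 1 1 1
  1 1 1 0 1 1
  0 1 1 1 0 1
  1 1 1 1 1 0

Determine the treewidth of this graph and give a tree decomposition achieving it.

Every bag has size at most 5, so the width is 5 − 1 = 4 and tw(G) ≤ 4. For the lower bound, the 5 vertices {b, c, d, e, f} are pairwise adjacent, and any tree decomposition puts a clique entirely inside one bag — forcing width ≥ 4. The upper and lower bounds meet at 4, so that is the treewidth.

Treewidth 4.
One such decomposition:
Bags: B1 = {b, c, d, e, f}  B2 = {a, b, c, d, f}
Tree: B1–B2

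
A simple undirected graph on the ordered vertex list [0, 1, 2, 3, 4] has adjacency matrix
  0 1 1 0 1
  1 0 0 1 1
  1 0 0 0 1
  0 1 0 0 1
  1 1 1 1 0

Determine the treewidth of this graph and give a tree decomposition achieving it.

The largest bag has 3 vertices, giving width 2; this decomposition certifies tw(G) ≤ 2. On the other hand G contains the 3-clique {0, 1, 4}. A clique must lie in a single bag of any decomposition, so no decomposition can have width below 2. Combining the bounds, tw(G) = 2.

Treewidth 2.
One optimal decomposition is:
Bags: B1 = {0, 1, 4}  B2 = {1, 3, 4}  B3 = {0, 2, 4}
Tree: B1–B2, B1–B3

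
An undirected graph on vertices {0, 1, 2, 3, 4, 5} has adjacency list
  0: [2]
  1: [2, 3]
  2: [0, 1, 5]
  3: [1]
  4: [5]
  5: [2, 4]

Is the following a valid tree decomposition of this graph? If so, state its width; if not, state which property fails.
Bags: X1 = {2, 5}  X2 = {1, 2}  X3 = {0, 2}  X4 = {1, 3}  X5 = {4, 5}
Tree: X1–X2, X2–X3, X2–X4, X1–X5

Every vertex of G appears in some bag (union = {0, 1, 2, 3, 4, 5}); every edge is covered by a bag; and for each vertex v the set of bags containing v is connected in the bag tree. The decomposition is therefore valid. The largest bag has 2 vertices, so the width is 1.

Yes; width 1.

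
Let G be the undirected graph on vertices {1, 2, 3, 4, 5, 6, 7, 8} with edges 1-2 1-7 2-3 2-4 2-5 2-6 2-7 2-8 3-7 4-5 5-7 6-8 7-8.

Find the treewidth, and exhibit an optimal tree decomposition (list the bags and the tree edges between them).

Every bag has size at most 3, so the width is 3 − 1 = 2 and tw(G) ≤ 2. For the lower bound, the 3 vertices {2, 4, 5} are pairwise adjacent, and any tree decomposition puts a clique entirely inside one bag — forcing width ≥ 2. The upper and lower bounds meet at 2, so that is the treewidth.

Treewidth 2.
Bags: B1 = {2, 5, 7}  B2 = {2, 4, 5}  B3 = {2, 7, 8}  B4 = {2, 3, 7}  B5 = {2, 6, 8}  B6 = {1, 2, 7}
Tree: B1–B2, B1–B3, B3–B4, B3–B5, B1–B6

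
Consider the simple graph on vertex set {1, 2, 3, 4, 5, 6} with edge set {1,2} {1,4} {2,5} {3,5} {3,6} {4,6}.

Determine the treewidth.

2

A width-2 tree decomposition is:
Bags: B1 = {2, 3, 5}  B2 = {2, 3, 6}  B3 = {2, 4, 6}  B4 = {1, 2, 4}
Tree: B1–B2, B2–B3, B3–B4
Each bag holds 3 vertices, so the decomposition has width 2, which upper-bounds the treewidth. Since 2–5–3–6–4–1–2 is a cycle in G, G is not acyclic. Forests are exactly the graphs of treewidth ≤ 1, so tw(G) ≥ 2. Combining the bounds, tw(G) = 2.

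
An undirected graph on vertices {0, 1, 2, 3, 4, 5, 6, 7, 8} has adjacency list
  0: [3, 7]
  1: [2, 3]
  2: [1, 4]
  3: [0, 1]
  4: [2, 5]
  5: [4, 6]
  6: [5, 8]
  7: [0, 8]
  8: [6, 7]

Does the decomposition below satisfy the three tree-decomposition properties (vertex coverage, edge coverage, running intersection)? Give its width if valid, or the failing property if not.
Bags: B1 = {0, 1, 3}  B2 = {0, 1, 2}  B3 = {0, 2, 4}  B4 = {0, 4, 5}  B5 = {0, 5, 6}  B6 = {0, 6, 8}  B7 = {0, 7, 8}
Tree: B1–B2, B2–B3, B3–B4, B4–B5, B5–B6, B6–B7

Yes; width 2.

Every vertex of G appears in some bag (union = {0, 1, 2, 3, 4, 5, 6, 7, 8}); every edge is covered by a bag; and for each vertex v the set of bags containing v is connected in the bag tree. The decomposition is therefore valid. The largest bag has 3 vertices, so the width is 2.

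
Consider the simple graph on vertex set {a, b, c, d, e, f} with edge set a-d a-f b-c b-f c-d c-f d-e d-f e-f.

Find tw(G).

2

A width-2 tree decomposition is:
Bags: B1 = {c, d, f}  B2 = {a, d, f}  B3 = {b, c, f}  B4 = {d, e, f}
Tree: B1–B2, B1–B3, B1–B4
Every bag has size at most 3, so the width is 3 − 1 = 2 and tw(G) ≤ 2. On the other hand G contains the 3-clique {d, e, f}. A clique must lie in a single bag of any decomposition, so no decomposition can have width below 2. The upper and lower bounds meet at 2, so that is the treewidth.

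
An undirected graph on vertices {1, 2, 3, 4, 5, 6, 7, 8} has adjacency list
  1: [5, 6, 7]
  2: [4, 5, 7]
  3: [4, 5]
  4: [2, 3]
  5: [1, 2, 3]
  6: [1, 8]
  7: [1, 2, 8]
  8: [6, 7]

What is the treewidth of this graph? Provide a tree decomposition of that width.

Treewidth 2.
Bags: B1 = {1, 6, 8}  B2 = {1, 7, 8}  B3 = {1, 5, 7}  B4 = {2, 5, 7}  B5 = {2, 3, 5}  B6 = {2, 3, 4}
Tree: B1–B2, B2–B3, B3–B4, B4–B5, B5–B6

Each bag holds 3 vertices, so the decomposition has width 2, which upper-bounds the treewidth. Since 6–8–7–1–6 is a cycle in G, G is not acyclic. Forests are exactly the graphs of treewidth ≤ 1, so tw(G) ≥ 2. Combining the bounds, tw(G) = 2.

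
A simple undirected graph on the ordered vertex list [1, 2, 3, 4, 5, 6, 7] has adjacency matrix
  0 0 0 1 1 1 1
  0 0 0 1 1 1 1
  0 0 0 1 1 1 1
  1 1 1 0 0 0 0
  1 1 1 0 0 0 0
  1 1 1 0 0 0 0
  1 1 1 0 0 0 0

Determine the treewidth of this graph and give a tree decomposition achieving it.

Treewidth 3.
One such decomposition:
Bags: B1 = {1, 2, 3, 7}  B2 = {1, 2, 3, 6}  B3 = {1, 2, 3, 5}  B4 = {1, 2, 3, 4}
Tree: B1–B2, B2–B3, B3–B4

Every bag has size at most 4, so the width is 4 − 1 = 3 and tw(G) ≤ 3. For the lower bound: the 4 vertex sets {1,7}, {3,6}, {2}, {5} are disjoint, each induces a connected subgraph, and every pair is joined by at least one edge of G. Contracting each set to a single vertex therefore yields K_{4} as a minor, and since treewidth is minor-monotone, tw(G) ≥ tw(K_{4}) = 3. Combining the bounds, tw(G) = 3.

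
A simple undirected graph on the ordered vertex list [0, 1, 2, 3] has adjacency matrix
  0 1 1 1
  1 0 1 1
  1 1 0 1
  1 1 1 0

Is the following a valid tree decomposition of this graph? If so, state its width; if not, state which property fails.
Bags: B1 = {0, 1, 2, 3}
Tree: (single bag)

Yes; width 3.

Every vertex of G appears in some bag (union = {0, 1, 2, 3}); every edge is covered by a bag; and for each vertex v the set of bags containing v is connected in the bag tree. The decomposition is therefore valid. The largest bag has 4 vertices, so the width is 3.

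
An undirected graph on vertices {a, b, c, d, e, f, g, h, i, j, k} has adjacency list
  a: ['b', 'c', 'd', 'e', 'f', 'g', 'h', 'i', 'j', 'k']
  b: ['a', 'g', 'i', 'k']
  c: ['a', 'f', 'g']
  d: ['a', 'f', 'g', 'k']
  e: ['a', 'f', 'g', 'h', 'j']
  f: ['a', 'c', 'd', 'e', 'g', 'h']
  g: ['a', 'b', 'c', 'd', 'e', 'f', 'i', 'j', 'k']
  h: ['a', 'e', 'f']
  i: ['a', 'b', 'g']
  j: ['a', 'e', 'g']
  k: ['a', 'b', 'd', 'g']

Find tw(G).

3

A width-3 tree decomposition is:
Bags: B1 = {a, e, f, g}  B2 = {a, d, f, g}  B3 = {a, c, f, g}  B4 = {a, e, g, j}  B5 = {a, d, g, k}  B6 = {a, b, g, k}  B7 = {a, e, f, h}  B8 = {a, b, g, i}
Tree: B1–B2, B2–B3, B1–B4, B2–B5, B5–B6, B1–B7, B6–B8
Every bag has size at most 4, so the width is 4 − 1 = 3 and tw(G) ≤ 3. For the lower bound, the 4 vertices {a, d, f, g} are pairwise adjacent, and any tree decomposition puts a clique entirely inside one bag — forcing width ≥ 3. The upper and lower bounds meet at 3, so that is the treewidth.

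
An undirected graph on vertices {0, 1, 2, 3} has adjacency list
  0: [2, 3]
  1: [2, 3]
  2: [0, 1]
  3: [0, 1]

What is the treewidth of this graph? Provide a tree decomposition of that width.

Every bag has size at most 3, so the width is 3 − 1 = 2 and tw(G) ≤ 2. The edges 0–3–1–2–0 form a cycle, so G is not a tree and its treewidth is at least 2. Therefore the treewidth is 2.

Treewidth 2.
One such decomposition:
Bags: B1 = {0, 1, 3}  B2 = {0, 1, 2}
Tree: B1–B2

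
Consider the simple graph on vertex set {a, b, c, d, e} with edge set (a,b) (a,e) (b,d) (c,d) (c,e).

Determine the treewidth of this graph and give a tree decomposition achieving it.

Treewidth 2.
Bags: B1 = {b, c, d}  B2 = {b, c, e}  B3 = {a, b, e}
Tree: B1–B2, B2–B3

Each bag holds 3 vertices, so the decomposition has width 2, which upper-bounds the treewidth. The edges b–d–c–e–a–b form a cycle, so G is not a tree and its treewidth is at least 2. The upper and lower bounds meet at 2, so that is the treewidth.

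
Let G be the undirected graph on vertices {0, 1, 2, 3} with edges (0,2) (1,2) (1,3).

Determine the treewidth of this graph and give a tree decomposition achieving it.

Every bag has size at most 2, so the width is 2 − 1 = 1 and tw(G) ≤ 1. Since G has at least one edge (e.g. 0–2), it is not an edgeless graph, so tw(G) ≥ 1. Combining the bounds, tw(G) = 1.

Treewidth 1.
Bags: B1 = {0, 2}  B2 = {1, 2}  B3 = {1, 3}
Tree: B1–B2, B2–B3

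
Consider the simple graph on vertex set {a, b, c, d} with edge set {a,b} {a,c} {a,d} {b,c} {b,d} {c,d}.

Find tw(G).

A width-3 tree decomposition is:
Bags: B1 = {a, b, c, d}
Tree: (single bag)
With just one bag of size 4, the width is 4 − 1 = 3, so tw(G) ≤ 3. On the other hand G contains the 4-clique {a, b, c, d}. A clique must lie in a single bag of any decomposition, so no decomposition can have width below 3. Combining the bounds, tw(G) = 3.

3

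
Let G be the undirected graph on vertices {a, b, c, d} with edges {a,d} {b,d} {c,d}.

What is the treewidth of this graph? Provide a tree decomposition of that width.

Each bag holds 2 vertices, so the decomposition has width 1, which upper-bounds the treewidth. G has an edge, so its treewidth is at least 1. The upper and lower bounds meet at 1, so that is the treewidth.

Treewidth 1.
Bags: B1 = {b, d}  B2 = {c, d}  B3 = {a, d}
Tree: B1–B2, B2–B3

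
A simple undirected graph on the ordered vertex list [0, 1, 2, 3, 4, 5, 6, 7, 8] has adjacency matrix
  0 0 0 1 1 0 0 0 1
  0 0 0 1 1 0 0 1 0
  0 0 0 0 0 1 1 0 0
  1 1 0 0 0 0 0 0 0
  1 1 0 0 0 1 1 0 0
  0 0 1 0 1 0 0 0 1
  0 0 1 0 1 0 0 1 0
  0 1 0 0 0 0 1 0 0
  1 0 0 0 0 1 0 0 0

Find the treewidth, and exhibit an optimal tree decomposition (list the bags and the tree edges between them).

Each bag holds 4 vertices, so the decomposition has width 3, which upper-bounds the treewidth. For the lower bound: the 4 vertex sets {1,3,7}, {6}, {4}, {0,2,5,8} are disjoint, each induces a connected subgraph, and every pair is joined by at least one edge of G. Contracting each set to a single vertex therefore yields K_{4} as a minor, and since treewidth is minor-monotone, tw(G) ≥ tw(K_{4}) = 3. Therefore the treewidth is 3.

Treewidth 3.
One optimal decomposition is:
Bags: B1 = {1, 3, 6, 7}  B2 = {1, 3, 4, 6}  B3 = {0, 3, 4, 6}  B4 = {0, 2, 4, 6}  B5 = {0, 2, 4, 5}  B6 = {0, 2, 5, 8}
Tree: B1–B2, B2–B3, B3–B4, B4–B5, B5–B6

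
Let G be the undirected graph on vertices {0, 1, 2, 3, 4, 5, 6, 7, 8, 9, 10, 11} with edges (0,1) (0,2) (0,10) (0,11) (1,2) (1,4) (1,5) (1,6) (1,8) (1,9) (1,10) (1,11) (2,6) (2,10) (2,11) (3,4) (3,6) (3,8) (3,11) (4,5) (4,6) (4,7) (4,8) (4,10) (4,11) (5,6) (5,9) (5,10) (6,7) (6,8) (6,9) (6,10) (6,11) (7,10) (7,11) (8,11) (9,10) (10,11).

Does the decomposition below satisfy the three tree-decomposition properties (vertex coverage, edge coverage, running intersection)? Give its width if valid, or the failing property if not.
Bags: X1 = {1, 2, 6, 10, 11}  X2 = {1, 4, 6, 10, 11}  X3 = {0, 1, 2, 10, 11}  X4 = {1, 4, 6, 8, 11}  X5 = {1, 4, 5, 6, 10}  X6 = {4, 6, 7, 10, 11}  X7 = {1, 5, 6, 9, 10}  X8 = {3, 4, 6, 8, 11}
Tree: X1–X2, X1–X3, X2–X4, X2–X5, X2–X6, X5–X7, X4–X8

Yes; width 4.

Checking the three conditions: (i) the bags cover all of {0, 1, 2, 3, 4, 5, 6, 7, 8, 9, 10, 11}; (ii) for each edge, some bag contains both endpoints; (iii) the bags containing any fixed vertex form a subtree. All hold, so the decomposition is valid with width 5 − 1 = 4.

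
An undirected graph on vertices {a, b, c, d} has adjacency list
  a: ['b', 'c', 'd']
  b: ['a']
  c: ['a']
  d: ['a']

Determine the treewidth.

1

A width-1 tree decomposition is:
Bags: B1 = {a, d}  B2 = {a, b}  B3 = {a, c}
Tree: B1–B2, B2–B3
The largest bag has 2 vertices, giving width 1; this decomposition certifies tw(G) ≤ 1. Since G has at least one edge (e.g. a–d), it is not an edgeless graph, so tw(G) ≥ 1. Therefore the treewidth is 1.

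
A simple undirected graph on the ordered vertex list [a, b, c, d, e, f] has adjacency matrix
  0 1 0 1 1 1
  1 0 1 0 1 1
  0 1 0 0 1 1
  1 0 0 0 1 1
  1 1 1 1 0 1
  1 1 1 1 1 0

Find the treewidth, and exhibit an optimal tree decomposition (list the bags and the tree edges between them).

Every bag has size at most 4, so the width is 4 − 1 = 3 and tw(G) ≤ 3. For the lower bound, the 4 vertices {b, c, e, f} are pairwise adjacent, and any tree decomposition puts a clique entirely inside one bag — forcing width ≥ 3. Combining the bounds, tw(G) = 3.

Treewidth 3.
Bags: B1 = {a, b, e, f}  B2 = {a, d, e, f}  B3 = {b, c, e, f}
Tree: B1–B2, B1–B3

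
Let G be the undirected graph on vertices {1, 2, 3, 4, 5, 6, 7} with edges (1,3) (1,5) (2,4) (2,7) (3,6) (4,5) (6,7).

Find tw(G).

2

A width-2 tree decomposition is:
Bags: B1 = {2, 4, 7}  B2 = {4, 6, 7}  B3 = {3, 4, 6}  B4 = {1, 3, 4}  B5 = {1, 4, 5}
Tree: B1–B2, B2–B3, B3–B4, B4–B5
Each bag holds 3 vertices, so the decomposition has width 2, which upper-bounds the treewidth. For the lower bound, G contains the cycle 4–2–7–6–3–1–5–4, so G is not a forest; only forests have treewidth ≤ 1, hence tw(G) ≥ 2. Combining the bounds, tw(G) = 2.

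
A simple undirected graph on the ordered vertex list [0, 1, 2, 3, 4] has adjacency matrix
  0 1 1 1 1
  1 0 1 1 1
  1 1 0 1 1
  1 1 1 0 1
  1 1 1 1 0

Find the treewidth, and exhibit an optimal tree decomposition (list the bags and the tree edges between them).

With just one bag of size 5, the width is 5 − 1 = 4, so tw(G) ≤ 4. Conversely, {0, 1, 2, 3, 4} is a clique of size 5, and the vertices of any clique must share a bag in every tree decomposition; so some bag has ≥ 5 vertices and tw(G) ≥ 4. Combining the bounds, tw(G) = 4.

Treewidth 4.
One such decomposition:
Bags: B1 = {0, 1, 2, 3, 4}
Tree: (single bag)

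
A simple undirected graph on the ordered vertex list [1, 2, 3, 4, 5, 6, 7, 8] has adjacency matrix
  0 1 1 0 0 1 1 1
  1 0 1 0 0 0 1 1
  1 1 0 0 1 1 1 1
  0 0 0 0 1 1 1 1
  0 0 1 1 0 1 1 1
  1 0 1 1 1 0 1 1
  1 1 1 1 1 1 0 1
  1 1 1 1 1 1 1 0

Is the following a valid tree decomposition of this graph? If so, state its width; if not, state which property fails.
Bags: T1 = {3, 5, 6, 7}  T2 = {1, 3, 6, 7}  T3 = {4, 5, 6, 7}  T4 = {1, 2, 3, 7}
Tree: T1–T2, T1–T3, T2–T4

No — vertex 8 appears in no bag.

A tree decomposition must satisfy three properties: every vertex lies in some bag; for every edge, both endpoints lie together in some bag; and for every vertex, the bags containing it form a connected subtree. Here vertex 8 appears in no bag, so the decomposition is invalid.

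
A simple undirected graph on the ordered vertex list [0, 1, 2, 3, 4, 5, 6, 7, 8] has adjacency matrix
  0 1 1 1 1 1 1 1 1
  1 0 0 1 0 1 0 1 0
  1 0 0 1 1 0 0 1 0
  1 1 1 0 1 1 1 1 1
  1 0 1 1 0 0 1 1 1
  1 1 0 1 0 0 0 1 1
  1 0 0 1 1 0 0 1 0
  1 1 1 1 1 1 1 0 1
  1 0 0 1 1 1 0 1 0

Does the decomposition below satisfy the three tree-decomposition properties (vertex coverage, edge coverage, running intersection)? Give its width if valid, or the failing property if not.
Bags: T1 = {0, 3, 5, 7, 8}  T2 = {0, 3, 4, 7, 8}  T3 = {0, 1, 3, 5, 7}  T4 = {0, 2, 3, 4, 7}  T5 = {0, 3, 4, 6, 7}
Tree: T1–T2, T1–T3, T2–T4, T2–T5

Yes; width 4.

Vertex coverage: the bags together contain {0, 1, 2, 3, 4, 5, 6, 7, 8}, the full vertex set. Edge coverage: each edge of G has both endpoints in at least one bag. Running intersection: for every vertex, the bags containing it form a connected subtree. All three properties hold, so this is a valid tree decomposition of width max|bag| − 1 = 4, and hence tw(G) ≤ 4.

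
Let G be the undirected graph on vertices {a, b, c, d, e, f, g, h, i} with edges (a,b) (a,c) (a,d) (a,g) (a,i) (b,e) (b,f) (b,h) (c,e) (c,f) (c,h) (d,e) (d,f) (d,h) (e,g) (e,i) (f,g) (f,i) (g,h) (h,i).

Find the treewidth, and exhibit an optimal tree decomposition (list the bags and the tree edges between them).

The largest bag has 5 vertices, giving width 4; this decomposition certifies tw(G) ≤ 4. For the lower bound: the 5 vertex sets {b,h}, {a,d}, {c,f}, {e}, {i} are disjoint, each induces a connected subgraph, and every pair is joined by at least one edge of G. Contracting each set to a single vertex therefore yields K_{5} as a minor, and since treewidth is minor-monotone, tw(G) ≥ tw(K_{5}) = 4. Therefore the treewidth is 4.

Treewidth 4.
One such decomposition:
Bags: B1 = {a, b, e, f, h}  B2 = {a, d, e, f, h}  B3 = {a, c, e, f, h}  B4 = {a, e, f, h, i}  B5 = {a, e, f, g, h}
Tree: B1–B2, B2–B3, B3–B4, B4–B5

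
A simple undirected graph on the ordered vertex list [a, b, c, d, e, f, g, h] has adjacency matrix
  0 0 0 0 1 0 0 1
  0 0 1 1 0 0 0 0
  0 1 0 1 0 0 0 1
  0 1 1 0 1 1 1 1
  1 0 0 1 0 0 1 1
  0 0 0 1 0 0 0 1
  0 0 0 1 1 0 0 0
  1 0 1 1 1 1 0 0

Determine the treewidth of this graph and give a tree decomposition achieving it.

Every bag has size at most 3, so the width is 3 − 1 = 2 and tw(G) ≤ 2. For the lower bound, the 3 vertices {d, e, g} are pairwise adjacent, and any tree decomposition puts a clique entirely inside one bag — forcing width ≥ 2. Hence tw(G) = 2 exactly.

Treewidth 2.
One such decomposition:
Bags: B1 = {c, d, h}  B2 = {b, c, d}  B3 = {d, e, h}  B4 = {a, e, h}  B5 = {d, e, g}  B6 = {d, f, h}
Tree: B1–B2, B1–B3, B3–B4, B3–B5, B1–B6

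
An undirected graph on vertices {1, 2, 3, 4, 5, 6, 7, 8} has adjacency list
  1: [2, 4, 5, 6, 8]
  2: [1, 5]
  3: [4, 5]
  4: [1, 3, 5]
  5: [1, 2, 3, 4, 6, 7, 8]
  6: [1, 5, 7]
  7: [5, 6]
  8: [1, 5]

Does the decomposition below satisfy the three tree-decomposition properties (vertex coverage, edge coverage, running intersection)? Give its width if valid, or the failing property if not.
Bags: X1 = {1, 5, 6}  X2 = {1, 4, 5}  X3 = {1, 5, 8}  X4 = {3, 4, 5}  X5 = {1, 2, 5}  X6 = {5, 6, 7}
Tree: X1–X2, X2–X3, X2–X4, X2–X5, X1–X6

Yes; width 2.

Checking the three conditions: (i) the bags cover all of {1, 2, 3, 4, 5, 6, 7, 8}; (ii) for each edge, some bag contains both endpoints; (iii) the bags containing any fixed vertex form a subtree. All hold, so the decomposition is valid with width 3 − 1 = 2.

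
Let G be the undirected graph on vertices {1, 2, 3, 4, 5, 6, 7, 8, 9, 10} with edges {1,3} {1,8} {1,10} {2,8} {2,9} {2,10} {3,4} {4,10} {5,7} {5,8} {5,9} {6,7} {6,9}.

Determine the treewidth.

A width-2 tree decomposition is:
Bags: B1 = {6, 7, 9}  B2 = {5, 7, 9}  B3 = {2, 5, 9}  B4 = {2, 5, 8}  B5 = {2, 8, 10}  B6 = {1, 8, 10}  B7 = {1, 4, 10}  B8 = {1, 3, 4}
Tree: B1–B2, B2–B3, B3–B4, B4–B5, B5–B6, B6–B7, B7–B8
The largest bag has 3 vertices, giving width 2; this decomposition certifies tw(G) ≤ 2. Since 6–7–5–9–6 is a cycle in G, G is not acyclic. Forests are exactly the graphs of treewidth ≤ 1, so tw(G) ≥ 2. Therefore the treewidth is 2.

2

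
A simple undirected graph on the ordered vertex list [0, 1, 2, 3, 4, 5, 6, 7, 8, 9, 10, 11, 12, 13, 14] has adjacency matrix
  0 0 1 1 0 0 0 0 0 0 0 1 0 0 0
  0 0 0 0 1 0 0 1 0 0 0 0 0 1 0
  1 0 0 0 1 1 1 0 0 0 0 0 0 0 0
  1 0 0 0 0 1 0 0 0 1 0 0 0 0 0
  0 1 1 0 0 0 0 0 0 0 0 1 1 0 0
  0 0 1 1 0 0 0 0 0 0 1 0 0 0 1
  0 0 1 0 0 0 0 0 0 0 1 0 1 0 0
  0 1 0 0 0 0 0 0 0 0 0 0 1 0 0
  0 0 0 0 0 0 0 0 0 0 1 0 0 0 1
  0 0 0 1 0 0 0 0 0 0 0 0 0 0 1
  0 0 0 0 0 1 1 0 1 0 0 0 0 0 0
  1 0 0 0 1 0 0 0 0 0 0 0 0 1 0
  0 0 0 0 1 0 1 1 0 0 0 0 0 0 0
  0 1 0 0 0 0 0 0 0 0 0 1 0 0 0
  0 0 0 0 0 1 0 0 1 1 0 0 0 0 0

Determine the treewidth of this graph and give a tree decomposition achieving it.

Treewidth 3.
One optimal decomposition is:
Bags: B1 = {1, 7, 11, 13}  B2 = {1, 4, 7, 11}  B3 = {4, 7, 11, 12}  B4 = {0, 4, 11, 12}  B5 = {0, 2, 4, 12}  B6 = {0, 2, 6, 12}  B7 = {0, 2, 3, 6}  B8 = {2, 3, 5, 6}  B9 = {3, 5, 6, 10}  B10 = {3, 5, 9, 10}  B11 = {5, 9, 10, 14}  B12 = {8, 9, 10, 14}
Tree: B1–B2, B2–B3, B3–B4, B4–B5, B5–B6, B6–B7, B7–B8, B8–B9, B9–B10, B10–B11, B11–B12

Each bag holds 4 vertices, so the decomposition has width 3, which upper-bounds the treewidth. For the lower bound: the 4 vertex sets {1,7,13}, {11}, {4}, {0,2,6,12} are disjoint, each induces a connected subgraph, and every pair is joined by at least one edge of G. Contracting each set to a single vertex therefore yields K_{4} as a minor, and since treewidth is minor-monotone, tw(G) ≥ tw(K_{4}) = 3. The upper and lower bounds meet at 3, so that is the treewidth.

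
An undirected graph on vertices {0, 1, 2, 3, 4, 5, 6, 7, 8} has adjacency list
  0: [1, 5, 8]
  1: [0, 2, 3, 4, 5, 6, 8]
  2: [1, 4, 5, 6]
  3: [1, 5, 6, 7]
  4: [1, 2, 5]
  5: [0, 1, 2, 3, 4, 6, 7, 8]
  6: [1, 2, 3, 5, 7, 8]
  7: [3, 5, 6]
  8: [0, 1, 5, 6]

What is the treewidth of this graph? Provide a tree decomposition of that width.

Every bag has size at most 4, so the width is 4 − 1 = 3 and tw(G) ≤ 3. On the other hand G contains the 4-clique {0, 1, 5, 8}. A clique must lie in a single bag of any decomposition, so no decomposition can have width below 3. Hence tw(G) = 3 exactly.

Treewidth 3.
One optimal decomposition is:
Bags: B1 = {1, 2, 5, 6}  B2 = {1, 5, 6, 8}  B3 = {1, 3, 5, 6}  B4 = {3, 5, 6, 7}  B5 = {0, 1, 5, 8}  B6 = {1, 2, 4, 5}
Tree: B1–B2, B2–B3, B3–B4, B2–B5, B1–B6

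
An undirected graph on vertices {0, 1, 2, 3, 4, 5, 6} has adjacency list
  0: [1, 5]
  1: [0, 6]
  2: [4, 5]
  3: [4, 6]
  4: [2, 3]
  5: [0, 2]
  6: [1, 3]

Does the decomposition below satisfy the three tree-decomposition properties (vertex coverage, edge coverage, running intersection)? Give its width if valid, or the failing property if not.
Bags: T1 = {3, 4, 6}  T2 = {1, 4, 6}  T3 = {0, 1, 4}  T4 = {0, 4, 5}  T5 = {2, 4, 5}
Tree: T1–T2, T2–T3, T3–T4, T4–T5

Yes; width 2.

Vertex coverage: the bags together contain {0, 1, 2, 3, 4, 5, 6}, the full vertex set. Edge coverage: each edge of G has both endpoints in at least one bag. Running intersection: for every vertex, the bags containing it form a connected subtree. All three properties hold, so this is a valid tree decomposition of width max|bag| − 1 = 2, and hence tw(G) ≤ 2.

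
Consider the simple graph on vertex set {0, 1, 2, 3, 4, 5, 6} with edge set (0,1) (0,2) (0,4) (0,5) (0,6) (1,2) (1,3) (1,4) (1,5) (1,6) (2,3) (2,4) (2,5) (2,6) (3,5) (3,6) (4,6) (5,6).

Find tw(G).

4

A width-4 tree decomposition is:
Bags: B1 = {0, 1, 2, 5, 6}  B2 = {0, 1, 2, 4, 6}  B3 = {1, 2, 3, 5, 6}
Tree: B1–B2, B1–B3
Each bag holds 5 vertices, so the decomposition has width 4, which upper-bounds the treewidth. On the other hand G contains the 5-clique {0, 1, 2, 4, 6}. A clique must lie in a single bag of any decomposition, so no decomposition can have width below 4. Therefore the treewidth is 4.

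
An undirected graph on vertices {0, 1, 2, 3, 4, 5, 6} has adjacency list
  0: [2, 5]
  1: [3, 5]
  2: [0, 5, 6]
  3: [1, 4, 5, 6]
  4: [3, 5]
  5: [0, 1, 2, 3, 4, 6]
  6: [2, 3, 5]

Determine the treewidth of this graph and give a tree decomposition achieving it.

Treewidth 2.
One such decomposition:
Bags: B1 = {1, 3, 5}  B2 = {3, 5, 6}  B3 = {2, 5, 6}  B4 = {3, 4, 5}  B5 = {0, 2, 5}
Tree: B1–B2, B2–B3, B2–B4, B3–B5

Each bag holds 3 vertices, so the decomposition has width 2, which upper-bounds the treewidth. On the other hand G contains the 3-clique {0, 2, 5}. A clique must lie in a single bag of any decomposition, so no decomposition can have width below 2. Therefore the treewidth is 2.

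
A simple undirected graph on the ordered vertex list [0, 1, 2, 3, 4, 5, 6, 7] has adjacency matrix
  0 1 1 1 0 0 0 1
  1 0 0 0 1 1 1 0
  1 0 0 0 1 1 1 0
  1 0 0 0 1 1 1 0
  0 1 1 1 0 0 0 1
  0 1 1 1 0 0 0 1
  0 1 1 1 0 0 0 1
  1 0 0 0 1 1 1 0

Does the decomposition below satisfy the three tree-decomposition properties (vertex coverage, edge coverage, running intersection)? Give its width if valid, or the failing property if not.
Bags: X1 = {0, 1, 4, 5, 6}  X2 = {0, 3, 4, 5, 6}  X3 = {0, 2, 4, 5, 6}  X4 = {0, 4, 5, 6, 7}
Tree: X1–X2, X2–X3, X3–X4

Vertex coverage: the bags together contain {0, 1, 2, 3, 4, 5, 6, 7}, the full vertex set. Edge coverage: each edge of G has both endpoints in at least one bag. Running intersection: for every vertex, the bags containing it form a connected subtree. All three properties hold, so this is a valid tree decomposition of width max|bag| − 1 = 4, and hence tw(G) ≤ 4.

Yes; width 4.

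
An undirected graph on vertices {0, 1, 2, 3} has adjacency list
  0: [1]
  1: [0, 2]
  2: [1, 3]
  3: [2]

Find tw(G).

A width-1 tree decomposition is:
Bags: B1 = {1, 2}  B2 = {0, 1}  B3 = {2, 3}
Tree: B1–B2, B1–B3
Each bag holds 2 vertices, so the decomposition has width 1, which upper-bounds the treewidth. G has an edge, so its treewidth is at least 1. Hence tw(G) = 1 exactly.

1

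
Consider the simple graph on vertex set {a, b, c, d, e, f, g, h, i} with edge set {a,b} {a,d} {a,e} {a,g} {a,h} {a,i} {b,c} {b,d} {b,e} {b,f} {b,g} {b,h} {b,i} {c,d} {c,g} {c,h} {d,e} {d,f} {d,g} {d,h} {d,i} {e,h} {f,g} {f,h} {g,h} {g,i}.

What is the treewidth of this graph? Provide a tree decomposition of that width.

Treewidth 4.
One optimal decomposition is:
Bags: B1 = {a, b, d, g, i}  B2 = {a, b, d, g, h}  B3 = {b, d, f, g, h}  B4 = {b, c, d, g, h}  B5 = {a, b, d, e, h}
Tree: B1–B2, B2–B3, B3–B4, B2–B5

Each bag holds 5 vertices, so the decomposition has width 4, which upper-bounds the treewidth. On the other hand G contains the 5-clique {b, d, f, g, h}. A clique must lie in a single bag of any decomposition, so no decomposition can have width below 4. Combining the bounds, tw(G) = 4.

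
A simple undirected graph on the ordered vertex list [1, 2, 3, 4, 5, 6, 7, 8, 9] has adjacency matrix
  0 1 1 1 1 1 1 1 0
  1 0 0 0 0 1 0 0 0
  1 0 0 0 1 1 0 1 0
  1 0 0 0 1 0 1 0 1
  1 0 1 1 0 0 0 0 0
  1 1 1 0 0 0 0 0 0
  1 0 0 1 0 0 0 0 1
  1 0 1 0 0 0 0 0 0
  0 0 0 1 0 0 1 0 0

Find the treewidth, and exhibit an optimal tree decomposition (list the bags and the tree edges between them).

Treewidth 2.
One optimal decomposition is:
Bags: B1 = {1, 3, 6}  B2 = {1, 3, 5}  B3 = {1, 2, 6}  B4 = {1, 4, 5}  B5 = {1, 4, 7}  B6 = {1, 3, 8}  B7 = {4, 7, 9}
Tree: B1–B2, B1–B3, B2–B4, B4–B5, B2–B6, B5–B7

The largest bag has 3 vertices, giving width 2; this decomposition certifies tw(G) ≤ 2. For the lower bound, the 3 vertices {1, 2, 6} are pairwise adjacent, and any tree decomposition puts a clique entirely inside one bag — forcing width ≥ 2. Hence tw(G) = 2 exactly.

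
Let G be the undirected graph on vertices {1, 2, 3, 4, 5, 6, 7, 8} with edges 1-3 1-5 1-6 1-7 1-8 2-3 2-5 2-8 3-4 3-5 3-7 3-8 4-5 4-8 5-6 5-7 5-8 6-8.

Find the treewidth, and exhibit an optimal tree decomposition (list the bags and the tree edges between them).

Treewidth 3.
Bags: B1 = {1, 3, 5, 8}  B2 = {1, 5, 6, 8}  B3 = {1, 3, 5, 7}  B4 = {2, 3, 5, 8}  B5 = {3, 4, 5, 8}
Tree: B1–B2, B1–B3, B1–B4, B4–B5

Each bag holds 4 vertices, so the decomposition has width 3, which upper-bounds the treewidth. Conversely, {1, 3, 5, 8} is a clique of size 4, and the vertices of any clique must share a bag in every tree decomposition; so some bag has ≥ 4 vertices and tw(G) ≥ 3. The upper and lower bounds meet at 3, so that is the treewidth.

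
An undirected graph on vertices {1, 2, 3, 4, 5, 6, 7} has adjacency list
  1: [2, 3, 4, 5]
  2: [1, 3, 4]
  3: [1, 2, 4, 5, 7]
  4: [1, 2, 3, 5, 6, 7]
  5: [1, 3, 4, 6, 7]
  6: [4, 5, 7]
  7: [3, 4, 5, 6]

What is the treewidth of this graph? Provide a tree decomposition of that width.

Treewidth 3.
Bags: B1 = {1, 3, 4, 5}  B2 = {3, 4, 5, 7}  B3 = {1, 2, 3, 4}  B4 = {4, 5, 6, 7}
Tree: B1–B2, B1–B3, B2–B4

Each bag holds 4 vertices, so the decomposition has width 3, which upper-bounds the treewidth. On the other hand G contains the 4-clique {1, 2, 3, 4}. A clique must lie in a single bag of any decomposition, so no decomposition can have width below 3. Combining the bounds, tw(G) = 3.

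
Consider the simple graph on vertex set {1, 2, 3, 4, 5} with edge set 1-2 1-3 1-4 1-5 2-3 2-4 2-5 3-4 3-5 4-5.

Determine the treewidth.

4

A width-4 tree decomposition is:
Bags: B1 = {1, 2, 3, 4, 5}
Tree: (single bag)
With just one bag of size 5, the width is 5 − 1 = 4, so tw(G) ≤ 4. For the lower bound, the 5 vertices {1, 2, 3, 4, 5} are pairwise adjacent, and any tree decomposition puts a clique entirely inside one bag — forcing width ≥ 4. Combining the bounds, tw(G) = 4.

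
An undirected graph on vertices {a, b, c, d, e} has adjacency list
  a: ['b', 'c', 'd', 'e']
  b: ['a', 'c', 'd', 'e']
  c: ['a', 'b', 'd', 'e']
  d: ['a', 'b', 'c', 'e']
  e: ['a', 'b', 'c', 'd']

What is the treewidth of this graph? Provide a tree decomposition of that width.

Treewidth 4.
One optimal decomposition is:
Bags: B1 = {a, b, c, d, e}
Tree: (single bag)

With just one bag of size 5, the width is 5 − 1 = 4, so tw(G) ≤ 4. Conversely, {a, b, c, d, e} is a clique of size 5, and the vertices of any clique must share a bag in every tree decomposition; so some bag has ≥ 5 vertices and tw(G) ≥ 4. Therefore the treewidth is 4.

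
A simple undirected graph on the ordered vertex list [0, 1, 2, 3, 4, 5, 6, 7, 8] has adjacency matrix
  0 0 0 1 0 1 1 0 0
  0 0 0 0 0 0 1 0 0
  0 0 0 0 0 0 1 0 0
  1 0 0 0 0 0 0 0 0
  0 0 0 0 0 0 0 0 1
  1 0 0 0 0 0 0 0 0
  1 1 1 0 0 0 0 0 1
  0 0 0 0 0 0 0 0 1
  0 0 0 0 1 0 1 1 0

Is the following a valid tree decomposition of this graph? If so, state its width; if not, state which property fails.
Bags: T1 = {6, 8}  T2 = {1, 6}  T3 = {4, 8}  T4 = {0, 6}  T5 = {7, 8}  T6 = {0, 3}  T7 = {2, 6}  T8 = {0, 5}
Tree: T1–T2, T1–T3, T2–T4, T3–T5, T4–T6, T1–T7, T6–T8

Yes; width 1.

Every vertex of G appears in some bag (union = {0, 1, 2, 3, 4, 5, 6, 7, 8}); every edge is covered by a bag; and for each vertex v the set of bags containing v is connected in the bag tree. The decomposition is therefore valid. The largest bag has 2 vertices, so the width is 1.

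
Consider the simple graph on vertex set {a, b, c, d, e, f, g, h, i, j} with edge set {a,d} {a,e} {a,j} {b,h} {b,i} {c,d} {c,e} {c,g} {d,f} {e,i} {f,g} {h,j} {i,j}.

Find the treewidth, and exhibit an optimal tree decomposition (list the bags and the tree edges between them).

Each bag holds 3 vertices, so the decomposition has width 2, which upper-bounds the treewidth. Since h–b–i–j–h is a cycle in G, G is not acyclic. Forests are exactly the graphs of treewidth ≤ 1, so tw(G) ≥ 2. Combining the bounds, tw(G) = 2.

Treewidth 2.
One optimal decomposition is:
Bags: B1 = {b, h, j}  B2 = {b, i, j}  B3 = {a, i, j}  B4 = {a, e, i}  B5 = {a, d, e}  B6 = {c, d, e}  B7 = {c, d, f}  B8 = {c, f, g}
Tree: B1–B2, B2–B3, B3–B4, B4–B5, B5–B6, B6–B7, B7–B8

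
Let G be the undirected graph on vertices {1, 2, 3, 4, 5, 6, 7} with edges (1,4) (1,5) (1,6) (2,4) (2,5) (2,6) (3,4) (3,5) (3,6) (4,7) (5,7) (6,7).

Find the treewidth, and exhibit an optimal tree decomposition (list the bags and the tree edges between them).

Each bag holds 4 vertices, so the decomposition has width 3, which upper-bounds the treewidth. For the lower bound: the 4 vertex sets {4,7}, {1,6}, {5}, {2} are disjoint, each induces a connected subgraph, and every pair is joined by at least one edge of G. Contracting each set to a single vertex therefore yields K_{4} as a minor, and since treewidth is minor-monotone, tw(G) ≥ tw(K_{4}) = 3. Combining the bounds, tw(G) = 3.

Treewidth 3.
Bags: B1 = {4, 5, 6, 7}  B2 = {1, 4, 5, 6}  B3 = {2, 4, 5, 6}  B4 = {3, 4, 5, 6}
Tree: B1–B2, B2–B3, B3–B4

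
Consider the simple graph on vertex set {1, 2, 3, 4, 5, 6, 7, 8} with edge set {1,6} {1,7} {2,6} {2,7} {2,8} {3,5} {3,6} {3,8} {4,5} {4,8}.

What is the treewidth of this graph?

A width-2 tree decomposition is:
Bags: B1 = {1, 6, 7}  B2 = {2, 6, 7}  B3 = {2, 3, 6}  B4 = {2, 3, 8}  B5 = {3, 5, 8}  B6 = {4, 5, 8}
Tree: B1–B2, B2–B3, B3–B4, B4–B5, B5–B6
Each bag holds 3 vertices, so the decomposition has width 2, which upper-bounds the treewidth. For the lower bound, G contains the cycle 1–7–2–6–1, so G is not a forest; only forests have treewidth ≤ 1, hence tw(G) ≥ 2. Combining the bounds, tw(G) = 2.

2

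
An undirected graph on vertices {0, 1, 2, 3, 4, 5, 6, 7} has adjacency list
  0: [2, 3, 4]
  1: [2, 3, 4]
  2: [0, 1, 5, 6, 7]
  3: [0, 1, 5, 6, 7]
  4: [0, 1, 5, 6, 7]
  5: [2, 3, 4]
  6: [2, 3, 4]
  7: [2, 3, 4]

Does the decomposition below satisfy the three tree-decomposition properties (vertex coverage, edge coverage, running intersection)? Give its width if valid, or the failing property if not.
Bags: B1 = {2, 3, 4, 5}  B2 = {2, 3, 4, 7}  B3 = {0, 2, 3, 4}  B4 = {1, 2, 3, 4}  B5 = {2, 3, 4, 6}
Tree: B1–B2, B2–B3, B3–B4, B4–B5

Yes; width 3.

Checking the three conditions: (i) the bags cover all of {0, 1, 2, 3, 4, 5, 6, 7}; (ii) for each edge, some bag contains both endpoints; (iii) the bags containing any fixed vertex form a subtree. All hold, so the decomposition is valid with width 4 − 1 = 3.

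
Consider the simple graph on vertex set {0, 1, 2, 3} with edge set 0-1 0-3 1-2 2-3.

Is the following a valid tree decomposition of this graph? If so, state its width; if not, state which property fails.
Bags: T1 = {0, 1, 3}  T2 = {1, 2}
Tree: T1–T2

No — edge (3,2) lies in no bag.

A tree decomposition must satisfy three properties: every vertex lies in some bag; for every edge, both endpoints lie together in some bag; and for every vertex, the bags containing it form a connected subtree. Here edge (3,2) lies in no bag, so the decomposition is invalid.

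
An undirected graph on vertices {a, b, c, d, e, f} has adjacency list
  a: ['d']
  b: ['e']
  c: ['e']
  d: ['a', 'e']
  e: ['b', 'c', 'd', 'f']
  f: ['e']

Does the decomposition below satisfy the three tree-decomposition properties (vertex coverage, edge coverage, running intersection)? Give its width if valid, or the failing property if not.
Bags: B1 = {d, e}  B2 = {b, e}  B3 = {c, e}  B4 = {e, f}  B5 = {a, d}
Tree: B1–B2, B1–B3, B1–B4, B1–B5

Every vertex of G appears in some bag (union = {a, b, c, d, e, f}); every edge is covered by a bag; and for each vertex v the set of bags containing v is connected in the bag tree. The decomposition is therefore valid. The largest bag has 2 vertices, so the width is 1.

Yes; width 1.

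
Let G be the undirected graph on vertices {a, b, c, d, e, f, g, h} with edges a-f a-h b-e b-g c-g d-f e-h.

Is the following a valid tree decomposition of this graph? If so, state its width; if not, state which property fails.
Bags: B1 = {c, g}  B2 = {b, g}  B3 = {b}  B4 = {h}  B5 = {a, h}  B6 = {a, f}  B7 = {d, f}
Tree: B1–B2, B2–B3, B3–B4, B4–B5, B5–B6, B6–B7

No — vertex e appears in no bag.

A tree decomposition must satisfy three properties: every vertex lies in some bag; for every edge, both endpoints lie together in some bag; and for every vertex, the bags containing it form a connected subtree. Here vertex e appears in no bag, so the decomposition is invalid.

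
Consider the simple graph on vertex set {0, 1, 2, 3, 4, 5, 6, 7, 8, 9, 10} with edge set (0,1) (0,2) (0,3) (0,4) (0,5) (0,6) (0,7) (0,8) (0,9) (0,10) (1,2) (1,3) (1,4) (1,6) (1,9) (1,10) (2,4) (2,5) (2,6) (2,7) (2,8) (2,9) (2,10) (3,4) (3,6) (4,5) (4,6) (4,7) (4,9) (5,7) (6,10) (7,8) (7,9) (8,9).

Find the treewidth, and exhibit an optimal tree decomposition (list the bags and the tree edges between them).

Treewidth 4.
One such decomposition:
Bags: B1 = {0, 1, 3, 4, 6}  B2 = {0, 1, 2, 4, 6}  B3 = {0, 1, 2, 4, 9}  B4 = {0, 2, 4, 7, 9}  B5 = {0, 2, 4, 5, 7}  B6 = {0, 1, 2, 6, 10}  B7 = {0, 2, 7, 8, 9}
Tree: B1–B2, B2–B3, B3–B4, B4–B5, B2–B6, B4–B7

The largest bag has 5 vertices, giving width 4; this decomposition certifies tw(G) ≤ 4. For the lower bound, the 5 vertices {0, 2, 7, 8, 9} are pairwise adjacent, and any tree decomposition puts a clique entirely inside one bag — forcing width ≥ 4. The upper and lower bounds meet at 4, so that is the treewidth.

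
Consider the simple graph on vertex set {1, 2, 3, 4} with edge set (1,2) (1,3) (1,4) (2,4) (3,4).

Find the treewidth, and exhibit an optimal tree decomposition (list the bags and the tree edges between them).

Treewidth 2.
Bags: B1 = {1, 3, 4}  B2 = {1, 2, 4}
Tree: B1–B2

Each bag holds 3 vertices, so the decomposition has width 2, which upper-bounds the treewidth. On the other hand G contains the 3-clique {1, 2, 4}. A clique must lie in a single bag of any decomposition, so no decomposition can have width below 2. Combining the bounds, tw(G) = 2.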